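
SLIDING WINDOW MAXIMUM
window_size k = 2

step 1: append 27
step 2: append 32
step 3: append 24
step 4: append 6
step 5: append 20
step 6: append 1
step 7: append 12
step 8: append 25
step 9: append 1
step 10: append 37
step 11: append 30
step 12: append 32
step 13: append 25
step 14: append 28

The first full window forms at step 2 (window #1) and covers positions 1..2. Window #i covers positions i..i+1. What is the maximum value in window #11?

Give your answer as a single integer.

step 1: append 27 -> window=[27] (not full yet)
step 2: append 32 -> window=[27, 32] -> max=32
step 3: append 24 -> window=[32, 24] -> max=32
step 4: append 6 -> window=[24, 6] -> max=24
step 5: append 20 -> window=[6, 20] -> max=20
step 6: append 1 -> window=[20, 1] -> max=20
step 7: append 12 -> window=[1, 12] -> max=12
step 8: append 25 -> window=[12, 25] -> max=25
step 9: append 1 -> window=[25, 1] -> max=25
step 10: append 37 -> window=[1, 37] -> max=37
step 11: append 30 -> window=[37, 30] -> max=37
step 12: append 32 -> window=[30, 32] -> max=32
Window #11 max = 32

Answer: 32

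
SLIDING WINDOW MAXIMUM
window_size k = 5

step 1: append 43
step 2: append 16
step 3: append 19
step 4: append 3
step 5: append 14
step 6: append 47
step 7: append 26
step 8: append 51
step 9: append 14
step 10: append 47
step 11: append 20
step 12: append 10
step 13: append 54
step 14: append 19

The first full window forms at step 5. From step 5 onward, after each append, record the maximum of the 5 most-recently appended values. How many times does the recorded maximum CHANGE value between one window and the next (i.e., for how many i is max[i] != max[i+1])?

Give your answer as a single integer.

step 1: append 43 -> window=[43] (not full yet)
step 2: append 16 -> window=[43, 16] (not full yet)
step 3: append 19 -> window=[43, 16, 19] (not full yet)
step 4: append 3 -> window=[43, 16, 19, 3] (not full yet)
step 5: append 14 -> window=[43, 16, 19, 3, 14] -> max=43
step 6: append 47 -> window=[16, 19, 3, 14, 47] -> max=47
step 7: append 26 -> window=[19, 3, 14, 47, 26] -> max=47
step 8: append 51 -> window=[3, 14, 47, 26, 51] -> max=51
step 9: append 14 -> window=[14, 47, 26, 51, 14] -> max=51
step 10: append 47 -> window=[47, 26, 51, 14, 47] -> max=51
step 11: append 20 -> window=[26, 51, 14, 47, 20] -> max=51
step 12: append 10 -> window=[51, 14, 47, 20, 10] -> max=51
step 13: append 54 -> window=[14, 47, 20, 10, 54] -> max=54
step 14: append 19 -> window=[47, 20, 10, 54, 19] -> max=54
Recorded maximums: 43 47 47 51 51 51 51 51 54 54
Changes between consecutive maximums: 3

Answer: 3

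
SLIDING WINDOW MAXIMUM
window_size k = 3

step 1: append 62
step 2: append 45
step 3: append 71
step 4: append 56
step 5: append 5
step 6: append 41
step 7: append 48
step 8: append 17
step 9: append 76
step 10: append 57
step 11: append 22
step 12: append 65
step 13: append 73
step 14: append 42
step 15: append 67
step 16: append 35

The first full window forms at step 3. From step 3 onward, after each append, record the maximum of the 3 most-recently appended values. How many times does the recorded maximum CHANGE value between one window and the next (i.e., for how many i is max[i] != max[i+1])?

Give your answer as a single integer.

step 1: append 62 -> window=[62] (not full yet)
step 2: append 45 -> window=[62, 45] (not full yet)
step 3: append 71 -> window=[62, 45, 71] -> max=71
step 4: append 56 -> window=[45, 71, 56] -> max=71
step 5: append 5 -> window=[71, 56, 5] -> max=71
step 6: append 41 -> window=[56, 5, 41] -> max=56
step 7: append 48 -> window=[5, 41, 48] -> max=48
step 8: append 17 -> window=[41, 48, 17] -> max=48
step 9: append 76 -> window=[48, 17, 76] -> max=76
step 10: append 57 -> window=[17, 76, 57] -> max=76
step 11: append 22 -> window=[76, 57, 22] -> max=76
step 12: append 65 -> window=[57, 22, 65] -> max=65
step 13: append 73 -> window=[22, 65, 73] -> max=73
step 14: append 42 -> window=[65, 73, 42] -> max=73
step 15: append 67 -> window=[73, 42, 67] -> max=73
step 16: append 35 -> window=[42, 67, 35] -> max=67
Recorded maximums: 71 71 71 56 48 48 76 76 76 65 73 73 73 67
Changes between consecutive maximums: 6

Answer: 6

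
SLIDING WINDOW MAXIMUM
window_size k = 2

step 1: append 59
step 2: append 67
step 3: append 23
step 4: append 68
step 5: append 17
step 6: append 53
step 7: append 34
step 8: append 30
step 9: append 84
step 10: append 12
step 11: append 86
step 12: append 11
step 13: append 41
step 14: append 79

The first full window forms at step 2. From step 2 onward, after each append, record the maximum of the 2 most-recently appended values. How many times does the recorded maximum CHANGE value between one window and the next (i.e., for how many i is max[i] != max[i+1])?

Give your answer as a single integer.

Answer: 7

Derivation:
step 1: append 59 -> window=[59] (not full yet)
step 2: append 67 -> window=[59, 67] -> max=67
step 3: append 23 -> window=[67, 23] -> max=67
step 4: append 68 -> window=[23, 68] -> max=68
step 5: append 17 -> window=[68, 17] -> max=68
step 6: append 53 -> window=[17, 53] -> max=53
step 7: append 34 -> window=[53, 34] -> max=53
step 8: append 30 -> window=[34, 30] -> max=34
step 9: append 84 -> window=[30, 84] -> max=84
step 10: append 12 -> window=[84, 12] -> max=84
step 11: append 86 -> window=[12, 86] -> max=86
step 12: append 11 -> window=[86, 11] -> max=86
step 13: append 41 -> window=[11, 41] -> max=41
step 14: append 79 -> window=[41, 79] -> max=79
Recorded maximums: 67 67 68 68 53 53 34 84 84 86 86 41 79
Changes between consecutive maximums: 7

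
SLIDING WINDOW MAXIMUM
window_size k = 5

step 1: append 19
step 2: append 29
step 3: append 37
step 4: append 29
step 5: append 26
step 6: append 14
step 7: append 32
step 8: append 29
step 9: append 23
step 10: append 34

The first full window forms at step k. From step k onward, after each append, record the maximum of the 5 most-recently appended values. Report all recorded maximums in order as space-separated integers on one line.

step 1: append 19 -> window=[19] (not full yet)
step 2: append 29 -> window=[19, 29] (not full yet)
step 3: append 37 -> window=[19, 29, 37] (not full yet)
step 4: append 29 -> window=[19, 29, 37, 29] (not full yet)
step 5: append 26 -> window=[19, 29, 37, 29, 26] -> max=37
step 6: append 14 -> window=[29, 37, 29, 26, 14] -> max=37
step 7: append 32 -> window=[37, 29, 26, 14, 32] -> max=37
step 8: append 29 -> window=[29, 26, 14, 32, 29] -> max=32
step 9: append 23 -> window=[26, 14, 32, 29, 23] -> max=32
step 10: append 34 -> window=[14, 32, 29, 23, 34] -> max=34

Answer: 37 37 37 32 32 34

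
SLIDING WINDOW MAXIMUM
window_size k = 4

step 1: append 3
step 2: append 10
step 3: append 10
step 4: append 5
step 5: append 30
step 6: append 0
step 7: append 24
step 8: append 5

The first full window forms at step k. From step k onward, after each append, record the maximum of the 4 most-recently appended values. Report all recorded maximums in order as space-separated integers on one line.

Answer: 10 30 30 30 30

Derivation:
step 1: append 3 -> window=[3] (not full yet)
step 2: append 10 -> window=[3, 10] (not full yet)
step 3: append 10 -> window=[3, 10, 10] (not full yet)
step 4: append 5 -> window=[3, 10, 10, 5] -> max=10
step 5: append 30 -> window=[10, 10, 5, 30] -> max=30
step 6: append 0 -> window=[10, 5, 30, 0] -> max=30
step 7: append 24 -> window=[5, 30, 0, 24] -> max=30
step 8: append 5 -> window=[30, 0, 24, 5] -> max=30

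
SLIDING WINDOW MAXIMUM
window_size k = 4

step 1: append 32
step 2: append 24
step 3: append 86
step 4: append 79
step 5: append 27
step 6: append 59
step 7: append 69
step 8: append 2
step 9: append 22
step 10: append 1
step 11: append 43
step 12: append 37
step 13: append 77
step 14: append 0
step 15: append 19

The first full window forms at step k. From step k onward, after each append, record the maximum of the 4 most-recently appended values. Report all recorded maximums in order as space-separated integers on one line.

Answer: 86 86 86 79 69 69 69 43 43 77 77 77

Derivation:
step 1: append 32 -> window=[32] (not full yet)
step 2: append 24 -> window=[32, 24] (not full yet)
step 3: append 86 -> window=[32, 24, 86] (not full yet)
step 4: append 79 -> window=[32, 24, 86, 79] -> max=86
step 5: append 27 -> window=[24, 86, 79, 27] -> max=86
step 6: append 59 -> window=[86, 79, 27, 59] -> max=86
step 7: append 69 -> window=[79, 27, 59, 69] -> max=79
step 8: append 2 -> window=[27, 59, 69, 2] -> max=69
step 9: append 22 -> window=[59, 69, 2, 22] -> max=69
step 10: append 1 -> window=[69, 2, 22, 1] -> max=69
step 11: append 43 -> window=[2, 22, 1, 43] -> max=43
step 12: append 37 -> window=[22, 1, 43, 37] -> max=43
step 13: append 77 -> window=[1, 43, 37, 77] -> max=77
step 14: append 0 -> window=[43, 37, 77, 0] -> max=77
step 15: append 19 -> window=[37, 77, 0, 19] -> max=77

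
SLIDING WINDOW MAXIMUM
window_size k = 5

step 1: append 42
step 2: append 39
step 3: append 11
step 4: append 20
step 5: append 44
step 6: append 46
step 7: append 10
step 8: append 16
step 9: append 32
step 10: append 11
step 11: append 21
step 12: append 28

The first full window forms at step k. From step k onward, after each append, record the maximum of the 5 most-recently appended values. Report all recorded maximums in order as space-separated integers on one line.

step 1: append 42 -> window=[42] (not full yet)
step 2: append 39 -> window=[42, 39] (not full yet)
step 3: append 11 -> window=[42, 39, 11] (not full yet)
step 4: append 20 -> window=[42, 39, 11, 20] (not full yet)
step 5: append 44 -> window=[42, 39, 11, 20, 44] -> max=44
step 6: append 46 -> window=[39, 11, 20, 44, 46] -> max=46
step 7: append 10 -> window=[11, 20, 44, 46, 10] -> max=46
step 8: append 16 -> window=[20, 44, 46, 10, 16] -> max=46
step 9: append 32 -> window=[44, 46, 10, 16, 32] -> max=46
step 10: append 11 -> window=[46, 10, 16, 32, 11] -> max=46
step 11: append 21 -> window=[10, 16, 32, 11, 21] -> max=32
step 12: append 28 -> window=[16, 32, 11, 21, 28] -> max=32

Answer: 44 46 46 46 46 46 32 32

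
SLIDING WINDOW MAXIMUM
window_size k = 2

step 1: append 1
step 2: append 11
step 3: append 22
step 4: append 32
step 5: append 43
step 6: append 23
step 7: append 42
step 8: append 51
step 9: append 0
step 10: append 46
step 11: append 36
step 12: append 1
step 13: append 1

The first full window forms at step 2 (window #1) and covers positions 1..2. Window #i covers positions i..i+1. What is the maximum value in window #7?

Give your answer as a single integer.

Answer: 51

Derivation:
step 1: append 1 -> window=[1] (not full yet)
step 2: append 11 -> window=[1, 11] -> max=11
step 3: append 22 -> window=[11, 22] -> max=22
step 4: append 32 -> window=[22, 32] -> max=32
step 5: append 43 -> window=[32, 43] -> max=43
step 6: append 23 -> window=[43, 23] -> max=43
step 7: append 42 -> window=[23, 42] -> max=42
step 8: append 51 -> window=[42, 51] -> max=51
Window #7 max = 51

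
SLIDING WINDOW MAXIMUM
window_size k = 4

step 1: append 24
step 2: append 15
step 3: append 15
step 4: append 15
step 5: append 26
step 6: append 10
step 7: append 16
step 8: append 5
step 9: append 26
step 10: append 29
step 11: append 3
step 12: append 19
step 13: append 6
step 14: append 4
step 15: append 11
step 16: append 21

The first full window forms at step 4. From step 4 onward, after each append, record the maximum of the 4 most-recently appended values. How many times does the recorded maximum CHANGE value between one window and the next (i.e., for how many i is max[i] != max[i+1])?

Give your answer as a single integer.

Answer: 4

Derivation:
step 1: append 24 -> window=[24] (not full yet)
step 2: append 15 -> window=[24, 15] (not full yet)
step 3: append 15 -> window=[24, 15, 15] (not full yet)
step 4: append 15 -> window=[24, 15, 15, 15] -> max=24
step 5: append 26 -> window=[15, 15, 15, 26] -> max=26
step 6: append 10 -> window=[15, 15, 26, 10] -> max=26
step 7: append 16 -> window=[15, 26, 10, 16] -> max=26
step 8: append 5 -> window=[26, 10, 16, 5] -> max=26
step 9: append 26 -> window=[10, 16, 5, 26] -> max=26
step 10: append 29 -> window=[16, 5, 26, 29] -> max=29
step 11: append 3 -> window=[5, 26, 29, 3] -> max=29
step 12: append 19 -> window=[26, 29, 3, 19] -> max=29
step 13: append 6 -> window=[29, 3, 19, 6] -> max=29
step 14: append 4 -> window=[3, 19, 6, 4] -> max=19
step 15: append 11 -> window=[19, 6, 4, 11] -> max=19
step 16: append 21 -> window=[6, 4, 11, 21] -> max=21
Recorded maximums: 24 26 26 26 26 26 29 29 29 29 19 19 21
Changes between consecutive maximums: 4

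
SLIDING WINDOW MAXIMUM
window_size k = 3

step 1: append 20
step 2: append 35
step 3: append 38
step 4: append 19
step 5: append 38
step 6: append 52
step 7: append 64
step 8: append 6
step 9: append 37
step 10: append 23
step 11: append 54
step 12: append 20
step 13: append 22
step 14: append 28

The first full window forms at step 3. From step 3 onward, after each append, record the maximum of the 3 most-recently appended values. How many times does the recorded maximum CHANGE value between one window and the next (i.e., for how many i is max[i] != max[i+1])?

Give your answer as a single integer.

Answer: 5

Derivation:
step 1: append 20 -> window=[20] (not full yet)
step 2: append 35 -> window=[20, 35] (not full yet)
step 3: append 38 -> window=[20, 35, 38] -> max=38
step 4: append 19 -> window=[35, 38, 19] -> max=38
step 5: append 38 -> window=[38, 19, 38] -> max=38
step 6: append 52 -> window=[19, 38, 52] -> max=52
step 7: append 64 -> window=[38, 52, 64] -> max=64
step 8: append 6 -> window=[52, 64, 6] -> max=64
step 9: append 37 -> window=[64, 6, 37] -> max=64
step 10: append 23 -> window=[6, 37, 23] -> max=37
step 11: append 54 -> window=[37, 23, 54] -> max=54
step 12: append 20 -> window=[23, 54, 20] -> max=54
step 13: append 22 -> window=[54, 20, 22] -> max=54
step 14: append 28 -> window=[20, 22, 28] -> max=28
Recorded maximums: 38 38 38 52 64 64 64 37 54 54 54 28
Changes between consecutive maximums: 5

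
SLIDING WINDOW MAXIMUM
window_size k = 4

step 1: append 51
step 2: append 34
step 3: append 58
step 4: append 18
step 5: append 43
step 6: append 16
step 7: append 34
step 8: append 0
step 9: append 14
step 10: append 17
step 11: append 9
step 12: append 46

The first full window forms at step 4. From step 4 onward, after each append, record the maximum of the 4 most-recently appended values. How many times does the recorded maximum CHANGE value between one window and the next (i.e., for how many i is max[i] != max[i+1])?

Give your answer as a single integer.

step 1: append 51 -> window=[51] (not full yet)
step 2: append 34 -> window=[51, 34] (not full yet)
step 3: append 58 -> window=[51, 34, 58] (not full yet)
step 4: append 18 -> window=[51, 34, 58, 18] -> max=58
step 5: append 43 -> window=[34, 58, 18, 43] -> max=58
step 6: append 16 -> window=[58, 18, 43, 16] -> max=58
step 7: append 34 -> window=[18, 43, 16, 34] -> max=43
step 8: append 0 -> window=[43, 16, 34, 0] -> max=43
step 9: append 14 -> window=[16, 34, 0, 14] -> max=34
step 10: append 17 -> window=[34, 0, 14, 17] -> max=34
step 11: append 9 -> window=[0, 14, 17, 9] -> max=17
step 12: append 46 -> window=[14, 17, 9, 46] -> max=46
Recorded maximums: 58 58 58 43 43 34 34 17 46
Changes between consecutive maximums: 4

Answer: 4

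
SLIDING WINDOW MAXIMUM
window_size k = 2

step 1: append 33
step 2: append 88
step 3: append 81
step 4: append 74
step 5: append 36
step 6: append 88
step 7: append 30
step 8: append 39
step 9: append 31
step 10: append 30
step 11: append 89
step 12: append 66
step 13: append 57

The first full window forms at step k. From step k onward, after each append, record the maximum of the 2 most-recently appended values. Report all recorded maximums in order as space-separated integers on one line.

step 1: append 33 -> window=[33] (not full yet)
step 2: append 88 -> window=[33, 88] -> max=88
step 3: append 81 -> window=[88, 81] -> max=88
step 4: append 74 -> window=[81, 74] -> max=81
step 5: append 36 -> window=[74, 36] -> max=74
step 6: append 88 -> window=[36, 88] -> max=88
step 7: append 30 -> window=[88, 30] -> max=88
step 8: append 39 -> window=[30, 39] -> max=39
step 9: append 31 -> window=[39, 31] -> max=39
step 10: append 30 -> window=[31, 30] -> max=31
step 11: append 89 -> window=[30, 89] -> max=89
step 12: append 66 -> window=[89, 66] -> max=89
step 13: append 57 -> window=[66, 57] -> max=66

Answer: 88 88 81 74 88 88 39 39 31 89 89 66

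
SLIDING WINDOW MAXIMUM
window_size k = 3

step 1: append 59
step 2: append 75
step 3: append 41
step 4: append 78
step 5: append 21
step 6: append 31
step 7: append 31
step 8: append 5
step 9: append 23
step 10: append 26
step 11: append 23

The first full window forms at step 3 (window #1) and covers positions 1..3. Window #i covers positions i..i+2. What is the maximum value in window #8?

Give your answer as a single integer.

Answer: 26

Derivation:
step 1: append 59 -> window=[59] (not full yet)
step 2: append 75 -> window=[59, 75] (not full yet)
step 3: append 41 -> window=[59, 75, 41] -> max=75
step 4: append 78 -> window=[75, 41, 78] -> max=78
step 5: append 21 -> window=[41, 78, 21] -> max=78
step 6: append 31 -> window=[78, 21, 31] -> max=78
step 7: append 31 -> window=[21, 31, 31] -> max=31
step 8: append 5 -> window=[31, 31, 5] -> max=31
step 9: append 23 -> window=[31, 5, 23] -> max=31
step 10: append 26 -> window=[5, 23, 26] -> max=26
Window #8 max = 26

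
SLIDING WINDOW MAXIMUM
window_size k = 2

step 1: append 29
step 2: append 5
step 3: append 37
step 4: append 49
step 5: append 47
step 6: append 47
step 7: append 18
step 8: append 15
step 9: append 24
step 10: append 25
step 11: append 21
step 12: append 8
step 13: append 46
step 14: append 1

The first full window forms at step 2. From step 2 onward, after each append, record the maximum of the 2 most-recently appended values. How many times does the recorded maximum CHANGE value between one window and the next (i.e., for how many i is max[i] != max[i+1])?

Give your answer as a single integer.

Answer: 8

Derivation:
step 1: append 29 -> window=[29] (not full yet)
step 2: append 5 -> window=[29, 5] -> max=29
step 3: append 37 -> window=[5, 37] -> max=37
step 4: append 49 -> window=[37, 49] -> max=49
step 5: append 47 -> window=[49, 47] -> max=49
step 6: append 47 -> window=[47, 47] -> max=47
step 7: append 18 -> window=[47, 18] -> max=47
step 8: append 15 -> window=[18, 15] -> max=18
step 9: append 24 -> window=[15, 24] -> max=24
step 10: append 25 -> window=[24, 25] -> max=25
step 11: append 21 -> window=[25, 21] -> max=25
step 12: append 8 -> window=[21, 8] -> max=21
step 13: append 46 -> window=[8, 46] -> max=46
step 14: append 1 -> window=[46, 1] -> max=46
Recorded maximums: 29 37 49 49 47 47 18 24 25 25 21 46 46
Changes between consecutive maximums: 8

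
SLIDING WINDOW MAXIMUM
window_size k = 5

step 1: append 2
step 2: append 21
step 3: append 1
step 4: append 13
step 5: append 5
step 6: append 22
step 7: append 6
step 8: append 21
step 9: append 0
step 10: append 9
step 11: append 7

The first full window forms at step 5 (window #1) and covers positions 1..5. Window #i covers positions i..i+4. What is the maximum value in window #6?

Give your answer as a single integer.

step 1: append 2 -> window=[2] (not full yet)
step 2: append 21 -> window=[2, 21] (not full yet)
step 3: append 1 -> window=[2, 21, 1] (not full yet)
step 4: append 13 -> window=[2, 21, 1, 13] (not full yet)
step 5: append 5 -> window=[2, 21, 1, 13, 5] -> max=21
step 6: append 22 -> window=[21, 1, 13, 5, 22] -> max=22
step 7: append 6 -> window=[1, 13, 5, 22, 6] -> max=22
step 8: append 21 -> window=[13, 5, 22, 6, 21] -> max=22
step 9: append 0 -> window=[5, 22, 6, 21, 0] -> max=22
step 10: append 9 -> window=[22, 6, 21, 0, 9] -> max=22
Window #6 max = 22

Answer: 22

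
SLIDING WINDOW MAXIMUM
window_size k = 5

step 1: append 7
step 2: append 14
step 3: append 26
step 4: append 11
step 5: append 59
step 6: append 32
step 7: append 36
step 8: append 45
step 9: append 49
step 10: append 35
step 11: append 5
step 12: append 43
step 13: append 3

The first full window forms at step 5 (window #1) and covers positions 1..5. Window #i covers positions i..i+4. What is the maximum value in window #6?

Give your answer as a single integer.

step 1: append 7 -> window=[7] (not full yet)
step 2: append 14 -> window=[7, 14] (not full yet)
step 3: append 26 -> window=[7, 14, 26] (not full yet)
step 4: append 11 -> window=[7, 14, 26, 11] (not full yet)
step 5: append 59 -> window=[7, 14, 26, 11, 59] -> max=59
step 6: append 32 -> window=[14, 26, 11, 59, 32] -> max=59
step 7: append 36 -> window=[26, 11, 59, 32, 36] -> max=59
step 8: append 45 -> window=[11, 59, 32, 36, 45] -> max=59
step 9: append 49 -> window=[59, 32, 36, 45, 49] -> max=59
step 10: append 35 -> window=[32, 36, 45, 49, 35] -> max=49
Window #6 max = 49

Answer: 49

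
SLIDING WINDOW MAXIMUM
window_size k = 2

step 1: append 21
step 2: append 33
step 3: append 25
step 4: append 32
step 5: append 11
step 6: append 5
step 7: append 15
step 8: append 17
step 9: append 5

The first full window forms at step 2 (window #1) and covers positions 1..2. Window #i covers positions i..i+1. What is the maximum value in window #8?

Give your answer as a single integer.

step 1: append 21 -> window=[21] (not full yet)
step 2: append 33 -> window=[21, 33] -> max=33
step 3: append 25 -> window=[33, 25] -> max=33
step 4: append 32 -> window=[25, 32] -> max=32
step 5: append 11 -> window=[32, 11] -> max=32
step 6: append 5 -> window=[11, 5] -> max=11
step 7: append 15 -> window=[5, 15] -> max=15
step 8: append 17 -> window=[15, 17] -> max=17
step 9: append 5 -> window=[17, 5] -> max=17
Window #8 max = 17

Answer: 17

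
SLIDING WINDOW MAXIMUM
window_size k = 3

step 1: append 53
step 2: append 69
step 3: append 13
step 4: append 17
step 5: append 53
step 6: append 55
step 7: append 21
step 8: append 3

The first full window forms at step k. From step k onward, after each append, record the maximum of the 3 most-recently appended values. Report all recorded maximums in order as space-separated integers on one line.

step 1: append 53 -> window=[53] (not full yet)
step 2: append 69 -> window=[53, 69] (not full yet)
step 3: append 13 -> window=[53, 69, 13] -> max=69
step 4: append 17 -> window=[69, 13, 17] -> max=69
step 5: append 53 -> window=[13, 17, 53] -> max=53
step 6: append 55 -> window=[17, 53, 55] -> max=55
step 7: append 21 -> window=[53, 55, 21] -> max=55
step 8: append 3 -> window=[55, 21, 3] -> max=55

Answer: 69 69 53 55 55 55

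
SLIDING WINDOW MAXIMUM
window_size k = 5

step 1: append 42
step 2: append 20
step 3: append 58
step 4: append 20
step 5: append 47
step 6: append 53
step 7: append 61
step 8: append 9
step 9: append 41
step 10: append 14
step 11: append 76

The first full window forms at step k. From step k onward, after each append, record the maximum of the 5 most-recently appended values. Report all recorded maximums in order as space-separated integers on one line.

step 1: append 42 -> window=[42] (not full yet)
step 2: append 20 -> window=[42, 20] (not full yet)
step 3: append 58 -> window=[42, 20, 58] (not full yet)
step 4: append 20 -> window=[42, 20, 58, 20] (not full yet)
step 5: append 47 -> window=[42, 20, 58, 20, 47] -> max=58
step 6: append 53 -> window=[20, 58, 20, 47, 53] -> max=58
step 7: append 61 -> window=[58, 20, 47, 53, 61] -> max=61
step 8: append 9 -> window=[20, 47, 53, 61, 9] -> max=61
step 9: append 41 -> window=[47, 53, 61, 9, 41] -> max=61
step 10: append 14 -> window=[53, 61, 9, 41, 14] -> max=61
step 11: append 76 -> window=[61, 9, 41, 14, 76] -> max=76

Answer: 58 58 61 61 61 61 76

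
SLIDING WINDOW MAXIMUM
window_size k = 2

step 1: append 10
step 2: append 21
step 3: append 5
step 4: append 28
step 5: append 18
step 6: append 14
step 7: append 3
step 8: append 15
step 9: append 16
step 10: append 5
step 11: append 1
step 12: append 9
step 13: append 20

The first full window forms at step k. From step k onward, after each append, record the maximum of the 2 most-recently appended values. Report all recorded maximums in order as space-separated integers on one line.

step 1: append 10 -> window=[10] (not full yet)
step 2: append 21 -> window=[10, 21] -> max=21
step 3: append 5 -> window=[21, 5] -> max=21
step 4: append 28 -> window=[5, 28] -> max=28
step 5: append 18 -> window=[28, 18] -> max=28
step 6: append 14 -> window=[18, 14] -> max=18
step 7: append 3 -> window=[14, 3] -> max=14
step 8: append 15 -> window=[3, 15] -> max=15
step 9: append 16 -> window=[15, 16] -> max=16
step 10: append 5 -> window=[16, 5] -> max=16
step 11: append 1 -> window=[5, 1] -> max=5
step 12: append 9 -> window=[1, 9] -> max=9
step 13: append 20 -> window=[9, 20] -> max=20

Answer: 21 21 28 28 18 14 15 16 16 5 9 20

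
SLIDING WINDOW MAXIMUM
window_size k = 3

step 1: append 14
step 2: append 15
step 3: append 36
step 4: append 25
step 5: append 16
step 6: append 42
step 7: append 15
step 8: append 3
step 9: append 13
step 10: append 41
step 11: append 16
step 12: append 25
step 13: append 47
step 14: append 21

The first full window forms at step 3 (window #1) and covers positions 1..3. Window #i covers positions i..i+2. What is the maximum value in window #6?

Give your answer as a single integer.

Answer: 42

Derivation:
step 1: append 14 -> window=[14] (not full yet)
step 2: append 15 -> window=[14, 15] (not full yet)
step 3: append 36 -> window=[14, 15, 36] -> max=36
step 4: append 25 -> window=[15, 36, 25] -> max=36
step 5: append 16 -> window=[36, 25, 16] -> max=36
step 6: append 42 -> window=[25, 16, 42] -> max=42
step 7: append 15 -> window=[16, 42, 15] -> max=42
step 8: append 3 -> window=[42, 15, 3] -> max=42
Window #6 max = 42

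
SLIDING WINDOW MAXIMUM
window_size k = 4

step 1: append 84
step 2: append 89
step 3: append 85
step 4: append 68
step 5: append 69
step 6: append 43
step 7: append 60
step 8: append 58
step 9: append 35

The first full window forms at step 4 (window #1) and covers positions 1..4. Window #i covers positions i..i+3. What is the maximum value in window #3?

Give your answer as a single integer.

step 1: append 84 -> window=[84] (not full yet)
step 2: append 89 -> window=[84, 89] (not full yet)
step 3: append 85 -> window=[84, 89, 85] (not full yet)
step 4: append 68 -> window=[84, 89, 85, 68] -> max=89
step 5: append 69 -> window=[89, 85, 68, 69] -> max=89
step 6: append 43 -> window=[85, 68, 69, 43] -> max=85
Window #3 max = 85

Answer: 85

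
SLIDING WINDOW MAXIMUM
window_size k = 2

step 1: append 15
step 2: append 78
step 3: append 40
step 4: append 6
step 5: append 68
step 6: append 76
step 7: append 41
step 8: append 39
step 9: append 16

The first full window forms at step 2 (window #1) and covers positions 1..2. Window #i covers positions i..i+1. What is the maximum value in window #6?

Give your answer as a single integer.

Answer: 76

Derivation:
step 1: append 15 -> window=[15] (not full yet)
step 2: append 78 -> window=[15, 78] -> max=78
step 3: append 40 -> window=[78, 40] -> max=78
step 4: append 6 -> window=[40, 6] -> max=40
step 5: append 68 -> window=[6, 68] -> max=68
step 6: append 76 -> window=[68, 76] -> max=76
step 7: append 41 -> window=[76, 41] -> max=76
Window #6 max = 76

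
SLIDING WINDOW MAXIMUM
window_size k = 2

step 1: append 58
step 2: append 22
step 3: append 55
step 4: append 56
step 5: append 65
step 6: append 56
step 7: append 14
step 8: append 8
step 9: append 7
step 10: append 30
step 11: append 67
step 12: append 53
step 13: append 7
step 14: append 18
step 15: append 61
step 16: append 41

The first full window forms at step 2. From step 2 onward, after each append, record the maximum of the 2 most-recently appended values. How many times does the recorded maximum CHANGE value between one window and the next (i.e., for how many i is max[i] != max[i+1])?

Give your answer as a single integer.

step 1: append 58 -> window=[58] (not full yet)
step 2: append 22 -> window=[58, 22] -> max=58
step 3: append 55 -> window=[22, 55] -> max=55
step 4: append 56 -> window=[55, 56] -> max=56
step 5: append 65 -> window=[56, 65] -> max=65
step 6: append 56 -> window=[65, 56] -> max=65
step 7: append 14 -> window=[56, 14] -> max=56
step 8: append 8 -> window=[14, 8] -> max=14
step 9: append 7 -> window=[8, 7] -> max=8
step 10: append 30 -> window=[7, 30] -> max=30
step 11: append 67 -> window=[30, 67] -> max=67
step 12: append 53 -> window=[67, 53] -> max=67
step 13: append 7 -> window=[53, 7] -> max=53
step 14: append 18 -> window=[7, 18] -> max=18
step 15: append 61 -> window=[18, 61] -> max=61
step 16: append 41 -> window=[61, 41] -> max=61
Recorded maximums: 58 55 56 65 65 56 14 8 30 67 67 53 18 61 61
Changes between consecutive maximums: 11

Answer: 11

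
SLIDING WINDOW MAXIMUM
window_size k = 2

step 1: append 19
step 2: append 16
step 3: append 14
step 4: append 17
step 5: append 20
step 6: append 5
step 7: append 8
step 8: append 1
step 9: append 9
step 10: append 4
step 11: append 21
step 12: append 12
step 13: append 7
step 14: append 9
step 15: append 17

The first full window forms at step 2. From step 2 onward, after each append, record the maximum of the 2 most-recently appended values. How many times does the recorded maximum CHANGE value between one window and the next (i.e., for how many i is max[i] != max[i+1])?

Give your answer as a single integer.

Answer: 9

Derivation:
step 1: append 19 -> window=[19] (not full yet)
step 2: append 16 -> window=[19, 16] -> max=19
step 3: append 14 -> window=[16, 14] -> max=16
step 4: append 17 -> window=[14, 17] -> max=17
step 5: append 20 -> window=[17, 20] -> max=20
step 6: append 5 -> window=[20, 5] -> max=20
step 7: append 8 -> window=[5, 8] -> max=8
step 8: append 1 -> window=[8, 1] -> max=8
step 9: append 9 -> window=[1, 9] -> max=9
step 10: append 4 -> window=[9, 4] -> max=9
step 11: append 21 -> window=[4, 21] -> max=21
step 12: append 12 -> window=[21, 12] -> max=21
step 13: append 7 -> window=[12, 7] -> max=12
step 14: append 9 -> window=[7, 9] -> max=9
step 15: append 17 -> window=[9, 17] -> max=17
Recorded maximums: 19 16 17 20 20 8 8 9 9 21 21 12 9 17
Changes between consecutive maximums: 9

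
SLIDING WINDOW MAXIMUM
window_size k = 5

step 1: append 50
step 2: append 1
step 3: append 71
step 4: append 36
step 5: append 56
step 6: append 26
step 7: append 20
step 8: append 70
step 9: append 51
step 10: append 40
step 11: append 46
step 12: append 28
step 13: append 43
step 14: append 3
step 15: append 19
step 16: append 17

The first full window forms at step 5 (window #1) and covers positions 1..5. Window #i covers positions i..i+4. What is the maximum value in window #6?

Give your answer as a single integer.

Answer: 70

Derivation:
step 1: append 50 -> window=[50] (not full yet)
step 2: append 1 -> window=[50, 1] (not full yet)
step 3: append 71 -> window=[50, 1, 71] (not full yet)
step 4: append 36 -> window=[50, 1, 71, 36] (not full yet)
step 5: append 56 -> window=[50, 1, 71, 36, 56] -> max=71
step 6: append 26 -> window=[1, 71, 36, 56, 26] -> max=71
step 7: append 20 -> window=[71, 36, 56, 26, 20] -> max=71
step 8: append 70 -> window=[36, 56, 26, 20, 70] -> max=70
step 9: append 51 -> window=[56, 26, 20, 70, 51] -> max=70
step 10: append 40 -> window=[26, 20, 70, 51, 40] -> max=70
Window #6 max = 70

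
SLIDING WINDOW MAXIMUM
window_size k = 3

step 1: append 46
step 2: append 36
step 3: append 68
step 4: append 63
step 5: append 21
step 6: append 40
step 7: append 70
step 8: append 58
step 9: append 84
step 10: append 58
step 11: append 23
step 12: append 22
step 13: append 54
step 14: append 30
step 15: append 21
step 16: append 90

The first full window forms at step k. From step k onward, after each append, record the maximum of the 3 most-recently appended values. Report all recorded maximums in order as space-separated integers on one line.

Answer: 68 68 68 63 70 70 84 84 84 58 54 54 54 90

Derivation:
step 1: append 46 -> window=[46] (not full yet)
step 2: append 36 -> window=[46, 36] (not full yet)
step 3: append 68 -> window=[46, 36, 68] -> max=68
step 4: append 63 -> window=[36, 68, 63] -> max=68
step 5: append 21 -> window=[68, 63, 21] -> max=68
step 6: append 40 -> window=[63, 21, 40] -> max=63
step 7: append 70 -> window=[21, 40, 70] -> max=70
step 8: append 58 -> window=[40, 70, 58] -> max=70
step 9: append 84 -> window=[70, 58, 84] -> max=84
step 10: append 58 -> window=[58, 84, 58] -> max=84
step 11: append 23 -> window=[84, 58, 23] -> max=84
step 12: append 22 -> window=[58, 23, 22] -> max=58
step 13: append 54 -> window=[23, 22, 54] -> max=54
step 14: append 30 -> window=[22, 54, 30] -> max=54
step 15: append 21 -> window=[54, 30, 21] -> max=54
step 16: append 90 -> window=[30, 21, 90] -> max=90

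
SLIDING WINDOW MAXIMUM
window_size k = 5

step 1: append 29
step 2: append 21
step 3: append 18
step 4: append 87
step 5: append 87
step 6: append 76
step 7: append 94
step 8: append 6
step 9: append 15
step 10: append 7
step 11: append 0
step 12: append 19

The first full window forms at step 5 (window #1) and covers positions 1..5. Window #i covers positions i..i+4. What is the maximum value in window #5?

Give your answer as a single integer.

step 1: append 29 -> window=[29] (not full yet)
step 2: append 21 -> window=[29, 21] (not full yet)
step 3: append 18 -> window=[29, 21, 18] (not full yet)
step 4: append 87 -> window=[29, 21, 18, 87] (not full yet)
step 5: append 87 -> window=[29, 21, 18, 87, 87] -> max=87
step 6: append 76 -> window=[21, 18, 87, 87, 76] -> max=87
step 7: append 94 -> window=[18, 87, 87, 76, 94] -> max=94
step 8: append 6 -> window=[87, 87, 76, 94, 6] -> max=94
step 9: append 15 -> window=[87, 76, 94, 6, 15] -> max=94
Window #5 max = 94

Answer: 94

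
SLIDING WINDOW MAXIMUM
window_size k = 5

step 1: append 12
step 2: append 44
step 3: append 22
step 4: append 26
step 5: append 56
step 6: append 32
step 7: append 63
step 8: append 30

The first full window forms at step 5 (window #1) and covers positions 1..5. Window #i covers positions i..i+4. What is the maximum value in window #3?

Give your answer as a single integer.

Answer: 63

Derivation:
step 1: append 12 -> window=[12] (not full yet)
step 2: append 44 -> window=[12, 44] (not full yet)
step 3: append 22 -> window=[12, 44, 22] (not full yet)
step 4: append 26 -> window=[12, 44, 22, 26] (not full yet)
step 5: append 56 -> window=[12, 44, 22, 26, 56] -> max=56
step 6: append 32 -> window=[44, 22, 26, 56, 32] -> max=56
step 7: append 63 -> window=[22, 26, 56, 32, 63] -> max=63
Window #3 max = 63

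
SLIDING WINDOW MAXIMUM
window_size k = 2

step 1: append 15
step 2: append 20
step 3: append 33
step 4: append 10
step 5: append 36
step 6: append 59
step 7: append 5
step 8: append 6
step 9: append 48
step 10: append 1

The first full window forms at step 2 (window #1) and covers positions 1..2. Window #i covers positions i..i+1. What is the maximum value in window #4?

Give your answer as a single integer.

step 1: append 15 -> window=[15] (not full yet)
step 2: append 20 -> window=[15, 20] -> max=20
step 3: append 33 -> window=[20, 33] -> max=33
step 4: append 10 -> window=[33, 10] -> max=33
step 5: append 36 -> window=[10, 36] -> max=36
Window #4 max = 36

Answer: 36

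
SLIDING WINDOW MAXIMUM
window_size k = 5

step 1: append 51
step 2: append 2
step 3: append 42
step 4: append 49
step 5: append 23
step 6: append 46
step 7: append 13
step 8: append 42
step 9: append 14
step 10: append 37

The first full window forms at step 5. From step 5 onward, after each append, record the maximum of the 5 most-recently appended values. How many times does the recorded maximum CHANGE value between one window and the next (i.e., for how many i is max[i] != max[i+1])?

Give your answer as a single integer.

step 1: append 51 -> window=[51] (not full yet)
step 2: append 2 -> window=[51, 2] (not full yet)
step 3: append 42 -> window=[51, 2, 42] (not full yet)
step 4: append 49 -> window=[51, 2, 42, 49] (not full yet)
step 5: append 23 -> window=[51, 2, 42, 49, 23] -> max=51
step 6: append 46 -> window=[2, 42, 49, 23, 46] -> max=49
step 7: append 13 -> window=[42, 49, 23, 46, 13] -> max=49
step 8: append 42 -> window=[49, 23, 46, 13, 42] -> max=49
step 9: append 14 -> window=[23, 46, 13, 42, 14] -> max=46
step 10: append 37 -> window=[46, 13, 42, 14, 37] -> max=46
Recorded maximums: 51 49 49 49 46 46
Changes between consecutive maximums: 2

Answer: 2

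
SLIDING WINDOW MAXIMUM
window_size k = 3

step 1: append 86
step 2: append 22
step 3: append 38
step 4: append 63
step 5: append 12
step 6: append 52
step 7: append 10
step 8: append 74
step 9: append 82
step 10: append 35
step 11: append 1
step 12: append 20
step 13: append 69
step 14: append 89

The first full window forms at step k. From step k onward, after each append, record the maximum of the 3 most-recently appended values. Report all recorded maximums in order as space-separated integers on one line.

step 1: append 86 -> window=[86] (not full yet)
step 2: append 22 -> window=[86, 22] (not full yet)
step 3: append 38 -> window=[86, 22, 38] -> max=86
step 4: append 63 -> window=[22, 38, 63] -> max=63
step 5: append 12 -> window=[38, 63, 12] -> max=63
step 6: append 52 -> window=[63, 12, 52] -> max=63
step 7: append 10 -> window=[12, 52, 10] -> max=52
step 8: append 74 -> window=[52, 10, 74] -> max=74
step 9: append 82 -> window=[10, 74, 82] -> max=82
step 10: append 35 -> window=[74, 82, 35] -> max=82
step 11: append 1 -> window=[82, 35, 1] -> max=82
step 12: append 20 -> window=[35, 1, 20] -> max=35
step 13: append 69 -> window=[1, 20, 69] -> max=69
step 14: append 89 -> window=[20, 69, 89] -> max=89

Answer: 86 63 63 63 52 74 82 82 82 35 69 89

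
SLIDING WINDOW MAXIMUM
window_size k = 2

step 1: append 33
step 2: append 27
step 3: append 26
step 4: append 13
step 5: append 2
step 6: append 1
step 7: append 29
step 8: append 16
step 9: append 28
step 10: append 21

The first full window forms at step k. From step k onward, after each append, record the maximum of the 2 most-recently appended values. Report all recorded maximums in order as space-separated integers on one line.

Answer: 33 27 26 13 2 29 29 28 28

Derivation:
step 1: append 33 -> window=[33] (not full yet)
step 2: append 27 -> window=[33, 27] -> max=33
step 3: append 26 -> window=[27, 26] -> max=27
step 4: append 13 -> window=[26, 13] -> max=26
step 5: append 2 -> window=[13, 2] -> max=13
step 6: append 1 -> window=[2, 1] -> max=2
step 7: append 29 -> window=[1, 29] -> max=29
step 8: append 16 -> window=[29, 16] -> max=29
step 9: append 28 -> window=[16, 28] -> max=28
step 10: append 21 -> window=[28, 21] -> max=28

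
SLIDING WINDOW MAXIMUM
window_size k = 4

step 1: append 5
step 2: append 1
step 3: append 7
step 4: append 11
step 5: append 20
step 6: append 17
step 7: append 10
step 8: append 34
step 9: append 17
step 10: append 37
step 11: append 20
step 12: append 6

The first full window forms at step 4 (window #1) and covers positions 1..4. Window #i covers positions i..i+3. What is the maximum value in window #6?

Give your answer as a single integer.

Answer: 34

Derivation:
step 1: append 5 -> window=[5] (not full yet)
step 2: append 1 -> window=[5, 1] (not full yet)
step 3: append 7 -> window=[5, 1, 7] (not full yet)
step 4: append 11 -> window=[5, 1, 7, 11] -> max=11
step 5: append 20 -> window=[1, 7, 11, 20] -> max=20
step 6: append 17 -> window=[7, 11, 20, 17] -> max=20
step 7: append 10 -> window=[11, 20, 17, 10] -> max=20
step 8: append 34 -> window=[20, 17, 10, 34] -> max=34
step 9: append 17 -> window=[17, 10, 34, 17] -> max=34
Window #6 max = 34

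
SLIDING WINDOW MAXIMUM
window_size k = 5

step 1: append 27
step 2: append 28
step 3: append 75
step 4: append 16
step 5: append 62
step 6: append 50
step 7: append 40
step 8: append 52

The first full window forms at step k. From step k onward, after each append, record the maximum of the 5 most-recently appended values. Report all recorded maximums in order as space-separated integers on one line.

step 1: append 27 -> window=[27] (not full yet)
step 2: append 28 -> window=[27, 28] (not full yet)
step 3: append 75 -> window=[27, 28, 75] (not full yet)
step 4: append 16 -> window=[27, 28, 75, 16] (not full yet)
step 5: append 62 -> window=[27, 28, 75, 16, 62] -> max=75
step 6: append 50 -> window=[28, 75, 16, 62, 50] -> max=75
step 7: append 40 -> window=[75, 16, 62, 50, 40] -> max=75
step 8: append 52 -> window=[16, 62, 50, 40, 52] -> max=62

Answer: 75 75 75 62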